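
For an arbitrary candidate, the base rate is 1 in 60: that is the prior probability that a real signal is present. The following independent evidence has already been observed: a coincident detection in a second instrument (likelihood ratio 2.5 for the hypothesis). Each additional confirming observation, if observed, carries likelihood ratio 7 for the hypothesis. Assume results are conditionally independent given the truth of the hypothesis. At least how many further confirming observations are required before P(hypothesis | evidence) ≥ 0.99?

Prior odds = (1/60)/(59/60) = 1/59.
Bayes factor of the evidence already in hand = 2.5.
Odds after that evidence = (1/59) × 2.5 = 5/118.
Target odds = 0.99/0.01 = 99.
Need 7ⁿ ≥ 99 ÷ (5/118) = 2336.4.
7³ = 343 falls short of 2336.4 but 7⁴ = 2401 reaches it, so n = 4.

4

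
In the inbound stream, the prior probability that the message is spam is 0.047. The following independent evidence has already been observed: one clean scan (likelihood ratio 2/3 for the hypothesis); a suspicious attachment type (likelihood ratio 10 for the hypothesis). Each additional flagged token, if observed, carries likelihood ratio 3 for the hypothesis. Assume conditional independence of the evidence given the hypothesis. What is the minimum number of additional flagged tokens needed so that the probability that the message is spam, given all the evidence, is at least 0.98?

Prior odds = 0.047/0.953 = 47/953.
Combined Bayes factor of the evidence already in hand = (2/3) × 10 = 20/3.
Odds after that evidence = (47/953) × 20/3 = 940/2859.
Target odds = 0.98/0.02 = 49.
Need 3ⁿ ≥ 49 ÷ (940/2859) = 140091/940.
3⁴ = 81 falls short of 140091/940 but 3⁵ = 243 reaches it, so n = 5.

5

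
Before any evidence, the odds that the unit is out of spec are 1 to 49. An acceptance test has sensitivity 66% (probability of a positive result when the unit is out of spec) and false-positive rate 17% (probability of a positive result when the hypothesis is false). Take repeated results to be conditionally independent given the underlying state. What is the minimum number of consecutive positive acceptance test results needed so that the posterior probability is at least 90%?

5

Prior odds = 1/49.
Likelihood ratio of a positive result = 0.66/0.17 = 66/17.
Target posterior odds = 0.9/0.1 = 9.
Need (1/49) × (66/17)ⁿ ≥ 9, i.e. (66/17)ⁿ ≥ 441.
(66/17)⁴ = 18974736/83521 falls short of 441 but (66/17)⁵ ≈882.013 reaches it, so n = 5.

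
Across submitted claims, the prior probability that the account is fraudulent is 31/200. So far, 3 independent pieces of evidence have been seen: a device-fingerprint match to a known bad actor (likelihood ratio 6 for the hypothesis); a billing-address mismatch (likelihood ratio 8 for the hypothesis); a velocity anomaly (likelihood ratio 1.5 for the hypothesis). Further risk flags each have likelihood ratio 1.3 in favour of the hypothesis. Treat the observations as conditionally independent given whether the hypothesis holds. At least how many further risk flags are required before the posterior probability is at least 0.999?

Prior odds = 0.155/0.845 = 31/169.
Combined Bayes factor of the evidence already in hand = 6 × 8 × 1.5 = 72.
Odds after that evidence = (31/169) × 72 = 2232/169.
Target odds = 0.999/0.001 = 999.
Need 1.3ⁿ ≥ 999 ÷ (2232/169) = 18759/248.
1.3¹⁶ ≈66.5417 falls short of 18759/248 but 1.3¹⁷ ≈86.5042 reaches it, so n = 17.

17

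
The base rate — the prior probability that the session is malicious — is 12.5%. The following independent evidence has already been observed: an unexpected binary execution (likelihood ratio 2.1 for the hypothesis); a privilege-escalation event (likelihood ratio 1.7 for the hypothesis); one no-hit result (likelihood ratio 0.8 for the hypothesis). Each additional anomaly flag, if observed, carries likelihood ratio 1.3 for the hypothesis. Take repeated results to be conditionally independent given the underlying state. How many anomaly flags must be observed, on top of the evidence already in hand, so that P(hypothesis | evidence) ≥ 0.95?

Prior odds = 0.125/0.875 = 1/7.
Combined Bayes factor of the evidence already in hand = 2.1 × 1.7 × 0.8 = 2.856.
Odds after that evidence = (1/7) × 2.856 = 0.408.
Target odds = 0.95/0.05 = 19.
Need 1.3ⁿ ≥ 19 ÷ 0.408 = 2375/51.
1.3¹⁴ ≈39.3738 falls short of 2375/51 but 1.3¹⁵ ≈51.1859 reaches it, so n = 15.

15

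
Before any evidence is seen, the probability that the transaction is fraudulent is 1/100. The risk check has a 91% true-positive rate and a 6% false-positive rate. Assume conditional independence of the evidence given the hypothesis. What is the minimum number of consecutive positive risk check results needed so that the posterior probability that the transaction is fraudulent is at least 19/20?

Prior odds = 0.01/0.99 = 1/99.
Likelihood ratio of a positive result = 0.91/0.06 = 91/6.
Target posterior odds = 0.95/0.05 = 19.
Need (1/99) × (91/6)ⁿ ≥ 19, i.e. (91/6)ⁿ ≥ 1881.
(91/6)² = 8281/36 falls short of 1881 but (91/6)³ = 753571/216 reaches it, so n = 3.

3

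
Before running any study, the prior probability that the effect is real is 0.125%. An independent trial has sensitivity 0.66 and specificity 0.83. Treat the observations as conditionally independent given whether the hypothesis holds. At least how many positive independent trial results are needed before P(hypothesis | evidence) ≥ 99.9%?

Prior odds: 0.00125 ÷ 0.99875 = 1/799.
False-positive rate = 1 − 0.83 = 0.17; likelihood ratio of a positive = 0.66/0.17 = 66/17.
Target odds: 0.999 ÷ 0.001 = 999.
Require (66/17)ⁿ ≥ 999 ÷ (1/799) = 798201.
(66/17)¹⁰ ≈777947 falls short of 798201 but (66/17)¹¹ ≈3.02027e+06 reaches it, so n = 11.

11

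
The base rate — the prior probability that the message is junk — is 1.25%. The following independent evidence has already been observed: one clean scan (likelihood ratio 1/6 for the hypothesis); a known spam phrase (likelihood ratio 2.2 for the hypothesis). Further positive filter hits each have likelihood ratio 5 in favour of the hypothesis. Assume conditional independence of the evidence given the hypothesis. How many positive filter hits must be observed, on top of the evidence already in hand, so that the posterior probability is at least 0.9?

Prior odds = 0.0125/0.9875 = 1/79.
Combined Bayes factor of the evidence already in hand = (1/6) × 2.2 = 11/30.
Odds after that evidence = (1/79) × 11/30 = 11/2370.
Target odds = 0.9/0.1 = 9.
Need 5ⁿ ≥ 9 ÷ (11/2370) = 21330/11.
5⁴ = 625 falls short of 21330/11 but 5⁵ = 3125 reaches it, so n = 5.

5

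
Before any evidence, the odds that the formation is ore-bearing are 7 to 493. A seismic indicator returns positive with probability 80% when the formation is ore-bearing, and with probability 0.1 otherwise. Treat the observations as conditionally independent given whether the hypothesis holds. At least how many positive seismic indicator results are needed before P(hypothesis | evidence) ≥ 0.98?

4

Prior odds = 7/493.
Likelihood ratio of a positive result = 0.8/0.1 = 8.
Target posterior odds = 0.98/0.02 = 49.
Need (7/493) × 8ⁿ ≥ 49, i.e. 8ⁿ ≥ 3451.
8³ = 512 falls short of 3451 but 8⁴ = 4096 reaches it, so n = 4.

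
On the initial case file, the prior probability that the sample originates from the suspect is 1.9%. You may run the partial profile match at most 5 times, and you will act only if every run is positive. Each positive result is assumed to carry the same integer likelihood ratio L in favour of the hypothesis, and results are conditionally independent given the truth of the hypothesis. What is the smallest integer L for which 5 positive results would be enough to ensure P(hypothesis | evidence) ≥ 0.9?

4

Prior odds = 0.019/0.981 = 19/981.
Target odds = 0.9/0.1 = 9.
Need L⁵ ≥ 9 ÷ (19/981) = 8829/19.
3⁵ = 243 < 8829/19 ≤ 1024 = 4⁵, so L = 4.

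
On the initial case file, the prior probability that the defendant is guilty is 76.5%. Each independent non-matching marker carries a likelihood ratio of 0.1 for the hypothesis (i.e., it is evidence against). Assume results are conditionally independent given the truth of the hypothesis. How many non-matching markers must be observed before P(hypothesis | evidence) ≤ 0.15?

Prior odds: 0.765 ÷ 0.235 = 153/47.
Likelihood ratio per non-matching marker = 0.1.
Target posterior odds = 0.15/0.85 = 3/17.
Need (153/47) × 0.1ⁿ ≤ 3/17, i.e. 0.1ⁿ ≤ 47/867.
0.1¹ = 0.1 is still above 47/867 but 0.1² = 0.01 is at or below it, so n = 2.

2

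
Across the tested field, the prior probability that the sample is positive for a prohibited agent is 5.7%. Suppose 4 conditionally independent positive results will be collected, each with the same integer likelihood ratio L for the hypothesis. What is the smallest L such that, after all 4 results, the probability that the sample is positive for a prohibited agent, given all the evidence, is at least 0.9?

4

Prior odds = 0.057/0.943 = 57/943.
Target odds = 0.9/0.1 = 9.
Need L⁴ ≥ 9 ÷ (57/943) = 2829/19.
3⁴ = 81 < 2829/19 ≤ 256 = 4⁴, so L = 4.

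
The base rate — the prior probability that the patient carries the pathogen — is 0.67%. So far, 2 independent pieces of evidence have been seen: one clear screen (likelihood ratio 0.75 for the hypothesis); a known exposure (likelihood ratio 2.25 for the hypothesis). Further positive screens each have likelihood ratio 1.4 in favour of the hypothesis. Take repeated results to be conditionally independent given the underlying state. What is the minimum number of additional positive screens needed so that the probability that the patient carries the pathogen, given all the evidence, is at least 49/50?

25

Prior odds = 0.0067/0.9933 = 67/9933.
Combined Bayes factor of the evidence already in hand = 0.75 × 2.25 = 1.6875.
Odds after that evidence = (67/9933) × 1.6875 = 603/52976.
Target odds = 0.98/0.02 = 49.
Need 1.4ⁿ ≥ 49 ÷ (603/52976) = 2595824/603.
1.4²⁴ ≈3214.2 falls short of 2595824/603 but 1.4²⁵ ≈4499.88 reaches it, so n = 25.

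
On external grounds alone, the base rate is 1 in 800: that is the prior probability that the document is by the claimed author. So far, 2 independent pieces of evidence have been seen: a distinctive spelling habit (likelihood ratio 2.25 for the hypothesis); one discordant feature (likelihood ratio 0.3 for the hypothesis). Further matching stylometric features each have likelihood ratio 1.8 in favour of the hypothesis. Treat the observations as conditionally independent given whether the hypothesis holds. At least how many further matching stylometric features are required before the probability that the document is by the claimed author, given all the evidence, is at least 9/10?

Prior odds = 0.00125/0.99875 = 1/799.
Combined Bayes factor of the evidence already in hand = 2.25 × 0.3 = 0.675.
Odds after that evidence = (1/799) × 0.675 = 27/31960.
Target odds = 0.9/0.1 = 9.
Need 1.8ⁿ ≥ 9 ÷ (27/31960) = 31960/3.
1.8¹⁵ ≈6746.64 falls short of 31960/3 but 1.8¹⁶ ≈12144 reaches it, so n = 16.

16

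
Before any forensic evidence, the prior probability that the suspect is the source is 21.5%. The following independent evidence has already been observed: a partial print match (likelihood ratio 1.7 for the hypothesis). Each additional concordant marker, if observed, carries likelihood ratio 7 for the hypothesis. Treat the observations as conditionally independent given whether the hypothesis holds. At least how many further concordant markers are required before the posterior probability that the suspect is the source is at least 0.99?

Prior odds = 0.215/0.785 = 43/157.
Bayes factor of the evidence already in hand = 1.7.
Odds after that evidence = (43/157) × 1.7 = 731/1570.
Target odds = 0.99/0.01 = 99.
Need 7ⁿ ≥ 99 ÷ (731/1570) = 155430/731.
7² = 49 falls short of 155430/731 but 7³ = 343 reaches it, so n = 3.

3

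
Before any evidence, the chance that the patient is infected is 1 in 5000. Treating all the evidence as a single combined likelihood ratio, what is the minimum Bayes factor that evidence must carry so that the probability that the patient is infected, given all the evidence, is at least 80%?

Prior odds = 0.0002/0.9998 = 1/4999.
Target odds = 0.8/0.2 = 4.
Required Bayes factor = 4 ÷ (1/4999) = 19996.

19996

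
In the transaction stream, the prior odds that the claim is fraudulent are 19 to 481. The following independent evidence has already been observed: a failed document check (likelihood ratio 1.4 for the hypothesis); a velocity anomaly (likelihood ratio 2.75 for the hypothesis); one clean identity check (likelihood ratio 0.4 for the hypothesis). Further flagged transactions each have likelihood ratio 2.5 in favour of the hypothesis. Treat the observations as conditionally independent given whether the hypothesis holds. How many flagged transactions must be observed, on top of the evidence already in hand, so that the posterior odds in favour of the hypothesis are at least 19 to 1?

Prior odds = 19/481.
Combined Bayes factor of the evidence already in hand = 1.4 × 2.75 × 0.4 = 1.54.
Odds after that evidence = (19/481) × 1.54 = 1463/24050.
Target odds = 19.
Need 2.5ⁿ ≥ 19 ÷ (1463/24050) = 24050/77.
2.5⁶ = 244.140625 falls short of 24050/77 but 2.5⁷ = 610.3515625 reaches it, so n = 7.

7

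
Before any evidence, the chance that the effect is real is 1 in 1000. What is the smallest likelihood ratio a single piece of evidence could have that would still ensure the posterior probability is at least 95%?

Prior odds = 0.001/0.999 = 1/999.
Target odds = 0.95/0.05 = 19.
Required Bayes factor = 19 ÷ (1/999) = 18981.

18981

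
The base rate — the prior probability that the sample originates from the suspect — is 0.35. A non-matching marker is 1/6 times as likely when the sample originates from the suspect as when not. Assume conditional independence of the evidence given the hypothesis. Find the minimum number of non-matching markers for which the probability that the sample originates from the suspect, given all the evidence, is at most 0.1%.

4

Prior odds = 0.35/0.65 = 7/13.
Likelihood ratio per non-matching marker = 1/6.
Target odds: 0.001 ÷ 0.999 = 1/999.
Require (1/6)ⁿ ≤ 1/999 ÷ (7/13) = 13/6993.
(1/6)³ = 1/216 is still above 13/6993 but (1/6)⁴ = 1/1296 is at or below it, so n = 4.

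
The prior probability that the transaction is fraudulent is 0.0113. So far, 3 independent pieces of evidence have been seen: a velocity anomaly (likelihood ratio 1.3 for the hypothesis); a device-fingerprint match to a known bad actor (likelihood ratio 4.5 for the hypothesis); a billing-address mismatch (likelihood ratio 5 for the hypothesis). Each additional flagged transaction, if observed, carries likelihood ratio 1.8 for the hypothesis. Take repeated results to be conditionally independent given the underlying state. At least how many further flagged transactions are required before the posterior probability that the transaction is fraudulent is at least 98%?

9

Prior odds = 0.0113/0.9887 = 113/9887.
Combined Bayes factor of the evidence already in hand = 1.3 × 4.5 × 5 = 29.25.
Odds after that evidence = (113/9887) × 29.25 = 13221/39548.
Target odds = 0.98/0.02 = 49.
Need 1.8ⁿ ≥ 49 ÷ (13221/39548) = 1937852/13221.
1.8⁸ = 43046721/390625 falls short of 1937852/13221 but 1.8⁹ = 387420489/1953125 reaches it, so n = 9.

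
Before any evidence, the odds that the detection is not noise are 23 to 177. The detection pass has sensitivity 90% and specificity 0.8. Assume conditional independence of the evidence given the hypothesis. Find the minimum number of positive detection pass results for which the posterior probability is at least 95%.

Prior odds = 23/177.
False-positive rate = 1 − 0.8 = 0.2; likelihood ratio of a positive = 0.9/0.2 = 4.5.
Target posterior odds = 0.95/0.05 = 19.
Require 4.5ⁿ ≥ 19 ÷ (23/177) = 3363/23.
4.5³ = 91.125 falls short of 3363/23 but 4.5⁴ = 410.0625 reaches it, so n = 4.

4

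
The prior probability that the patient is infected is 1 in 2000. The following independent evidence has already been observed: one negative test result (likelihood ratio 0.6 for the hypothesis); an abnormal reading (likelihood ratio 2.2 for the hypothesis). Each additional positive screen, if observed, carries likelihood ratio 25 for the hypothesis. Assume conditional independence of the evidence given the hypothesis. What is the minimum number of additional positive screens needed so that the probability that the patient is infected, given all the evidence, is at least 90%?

Prior odds = 0.0005/0.9995 = 1/1999.
Combined Bayes factor of the evidence already in hand = 0.6 × 2.2 = 1.32.
Odds after that evidence = (1/1999) × 1.32 = 33/49975.
Target odds = 0.9/0.1 = 9.
Need 25ⁿ ≥ 9 ÷ (33/49975) = 149925/11.
25² = 625 falls short of 149925/11 but 25³ = 15625 reaches it, so n = 3.

3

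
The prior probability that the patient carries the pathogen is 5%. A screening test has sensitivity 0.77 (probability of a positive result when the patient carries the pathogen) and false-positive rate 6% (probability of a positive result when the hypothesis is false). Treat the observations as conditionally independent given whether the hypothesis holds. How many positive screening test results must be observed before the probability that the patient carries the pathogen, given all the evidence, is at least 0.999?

4

Prior odds = 0.05/0.95 = 1/19.
Likelihood ratio of a positive result = 0.77/0.06 = 77/6.
Target odds: 0.999 ÷ 0.001 = 999.
Require (77/6)ⁿ ≥ 999 ÷ (1/19) = 18981.
(77/6)³ = 456533/216 falls short of 18981 but (77/6)⁴ = 35153041/1296 reaches it, so n = 4.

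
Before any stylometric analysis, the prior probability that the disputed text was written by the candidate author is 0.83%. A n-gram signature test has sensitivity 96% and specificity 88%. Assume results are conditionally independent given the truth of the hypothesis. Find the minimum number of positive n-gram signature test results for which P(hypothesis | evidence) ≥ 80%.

Prior odds: 0.0083 ÷ 0.9917 = 83/9917.
False-positive rate = 1 − 0.88 = 0.12; likelihood ratio of a positive = 0.96/0.12 = 8.
Target odds: 0.8 ÷ 0.2 = 4.
Require 8ⁿ ≥ 4 ÷ (83/9917) = 39668/83.
8² = 64 falls short of 39668/83 but 8³ = 512 reaches it, so n = 3.

3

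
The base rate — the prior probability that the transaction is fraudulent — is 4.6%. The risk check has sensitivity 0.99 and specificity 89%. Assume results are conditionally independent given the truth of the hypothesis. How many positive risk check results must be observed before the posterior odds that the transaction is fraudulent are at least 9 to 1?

Prior odds: 0.046 ÷ 0.954 = 23/477.
False-positive rate = 1 − 0.89 = 0.11; likelihood ratio of a positive = 0.99/0.11 = 9.
Target odds = 9.
Need (23/477) × 9ⁿ ≥ 9, i.e. 9ⁿ ≥ 4293/23.
9² = 81 falls short of 4293/23 but 9³ = 729 reaches it, so n = 3.

3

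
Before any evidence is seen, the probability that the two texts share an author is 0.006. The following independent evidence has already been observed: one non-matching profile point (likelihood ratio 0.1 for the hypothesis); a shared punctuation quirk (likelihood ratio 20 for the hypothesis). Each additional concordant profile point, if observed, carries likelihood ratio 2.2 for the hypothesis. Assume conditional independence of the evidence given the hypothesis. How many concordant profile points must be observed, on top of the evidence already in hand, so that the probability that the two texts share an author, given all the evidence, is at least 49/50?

Prior odds = 0.006/0.994 = 3/497.
Combined Bayes factor of the evidence already in hand = 0.1 × 20 = 2.
Odds after that evidence = (3/497) × 2 = 6/497.
Target odds = 0.98/0.02 = 49.
Need 2.2ⁿ ≥ 49 ÷ (6/497) = 24353/6.
2.2¹⁰ ≈2655.99 falls short of 24353/6 but 2.2¹¹ ≈5843.18 reaches it, so n = 11.

11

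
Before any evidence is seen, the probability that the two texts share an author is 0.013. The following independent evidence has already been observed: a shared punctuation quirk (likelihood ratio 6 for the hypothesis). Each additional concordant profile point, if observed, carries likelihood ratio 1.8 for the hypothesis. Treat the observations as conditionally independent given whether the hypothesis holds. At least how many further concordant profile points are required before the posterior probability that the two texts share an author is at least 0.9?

Prior odds = 0.013/0.987 = 13/987.
Bayes factor of the evidence already in hand = 6.
Odds after that evidence = (13/987) × 6 = 26/329.
Target odds = 0.9/0.1 = 9.
Need 1.8ⁿ ≥ 9 ÷ (26/329) = 2961/26.
1.8⁸ = 43046721/390625 falls short of 2961/26 but 1.8⁹ = 387420489/1953125 reaches it, so n = 9.

9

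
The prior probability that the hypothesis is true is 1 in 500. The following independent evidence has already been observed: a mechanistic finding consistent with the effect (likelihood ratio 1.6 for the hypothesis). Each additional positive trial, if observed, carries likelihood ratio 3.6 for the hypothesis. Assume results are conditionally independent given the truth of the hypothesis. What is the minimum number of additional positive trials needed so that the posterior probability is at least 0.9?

7

Prior odds = 0.002/0.998 = 1/499.
Bayes factor of the evidence already in hand = 1.6.
Odds after that evidence = (1/499) × 1.6 = 8/2495.
Target odds = 0.9/0.1 = 9.
Need 3.6ⁿ ≥ 9 ÷ (8/2495) = 2806.875.
3.6⁶ = 34012224/15625 falls short of 2806.875 but 3.6⁷ = 612220032/78125 reaches it, so n = 7.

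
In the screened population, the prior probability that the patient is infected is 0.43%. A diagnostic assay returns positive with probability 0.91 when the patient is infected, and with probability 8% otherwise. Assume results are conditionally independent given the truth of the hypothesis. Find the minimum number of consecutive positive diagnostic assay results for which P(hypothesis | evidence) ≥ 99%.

5

Prior odds: 0.0043 ÷ 0.9957 = 43/9957.
Likelihood ratio of a positive result = 0.91/0.08 = 11.375.
Target odds: 0.99 ÷ 0.01 = 99.
Need (43/9957) × 11.375ⁿ ≥ 99, i.e. 11.375ⁿ ≥ 985743/43.
11.375⁴ = 68574961/4096 falls short of 985743/43 but 11.375⁵ ≈190439 reaches it, so n = 5.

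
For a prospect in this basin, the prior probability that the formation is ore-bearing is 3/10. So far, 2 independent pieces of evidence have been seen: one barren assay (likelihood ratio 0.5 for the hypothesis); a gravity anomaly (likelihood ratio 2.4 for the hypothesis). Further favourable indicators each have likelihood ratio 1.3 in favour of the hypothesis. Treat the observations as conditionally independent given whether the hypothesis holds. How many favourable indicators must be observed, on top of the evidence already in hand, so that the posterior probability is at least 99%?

Prior odds = 0.3/0.7 = 3/7.
Combined Bayes factor of the evidence already in hand = 0.5 × 2.4 = 1.2.
Odds after that evidence = (3/7) × 1.2 = 18/35.
Target odds = 0.99/0.01 = 99.
Need 1.3ⁿ ≥ 99 ÷ (18/35) = 192.5.
1.3²⁰ ≈190.05 falls short of 192.5 but 1.3²¹ ≈247.065 reaches it, so n = 21.

21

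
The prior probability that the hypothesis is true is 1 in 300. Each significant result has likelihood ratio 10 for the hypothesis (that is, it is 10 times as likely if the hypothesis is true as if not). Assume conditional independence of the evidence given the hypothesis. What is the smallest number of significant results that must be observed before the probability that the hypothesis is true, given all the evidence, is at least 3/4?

Prior odds = (1/300)/(299/300) = 1/299.
Likelihood ratio per significant result = 10.
Target odds: 0.75 ÷ 0.25 = 3.
Need (1/299) × 10ⁿ ≥ 3, i.e. 10ⁿ ≥ 897.
10² = 100 falls short of 897 but 10³ = 1000 reaches it, so n = 3.

3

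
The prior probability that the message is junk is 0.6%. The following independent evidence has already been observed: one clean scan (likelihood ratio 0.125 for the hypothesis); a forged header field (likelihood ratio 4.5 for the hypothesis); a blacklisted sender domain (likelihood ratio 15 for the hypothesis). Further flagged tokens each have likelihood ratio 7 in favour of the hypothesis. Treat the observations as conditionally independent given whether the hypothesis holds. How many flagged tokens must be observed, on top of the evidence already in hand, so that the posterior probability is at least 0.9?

Prior odds = 0.006/0.994 = 3/497.
Combined Bayes factor of the evidence already in hand = 0.125 × 4.5 × 15 = 8.4375.
Odds after that evidence = (3/497) × 8.4375 = 405/7952.
Target odds = 0.9/0.1 = 9.
Need 7ⁿ ≥ 9 ÷ (405/7952) = 7952/45.
7² = 49 falls short of 7952/45 but 7³ = 343 reaches it, so n = 3.

3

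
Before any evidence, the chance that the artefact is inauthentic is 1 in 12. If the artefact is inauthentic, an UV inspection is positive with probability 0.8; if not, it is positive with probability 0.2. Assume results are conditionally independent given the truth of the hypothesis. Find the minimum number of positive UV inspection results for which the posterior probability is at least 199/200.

6

Prior odds: (1/12) ÷ (11/12) = 1/11.
Likelihood ratio of a positive = 0.8/0.2 = 4.
Target posterior odds = 0.995/0.005 = 199.
Require 4ⁿ ≥ 199 ÷ (1/11) = 2189.
4⁵ = 1024 falls short of 2189 but 4⁶ = 4096 reaches it, so n = 6.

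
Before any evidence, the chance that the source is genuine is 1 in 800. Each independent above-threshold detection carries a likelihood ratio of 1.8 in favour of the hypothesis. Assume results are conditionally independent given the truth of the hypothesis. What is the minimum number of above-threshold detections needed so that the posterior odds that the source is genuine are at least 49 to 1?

18

Prior odds: 0.00125 ÷ 0.99875 = 1/799.
Likelihood ratio per above-threshold detection = 1.8.
Target odds = 49.
Need (1/799) × 1.8ⁿ ≥ 49, i.e. 1.8ⁿ ≥ 39151.
1.8¹⁷ ≈21859.1 falls short of 39151 but 1.8¹⁸ ≈39346.4 reaches it, so n = 18.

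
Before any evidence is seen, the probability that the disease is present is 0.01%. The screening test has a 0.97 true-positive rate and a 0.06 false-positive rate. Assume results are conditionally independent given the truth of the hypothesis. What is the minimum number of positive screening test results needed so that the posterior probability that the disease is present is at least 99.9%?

Prior odds = 0.0001/0.9999 = 1/9999.
Likelihood ratio of a positive result = 0.97/0.06 = 97/6.
Target posterior odds = 0.999/0.001 = 999.
Need (1/9999) × (97/6)ⁿ ≥ 999, i.e. (97/6)ⁿ ≥ 9989001.
(97/6)⁵ ≈1.10434e+06 falls short of 9989001 but (97/6)⁶ ≈1.78535e+07 reaches it, so n = 6.

6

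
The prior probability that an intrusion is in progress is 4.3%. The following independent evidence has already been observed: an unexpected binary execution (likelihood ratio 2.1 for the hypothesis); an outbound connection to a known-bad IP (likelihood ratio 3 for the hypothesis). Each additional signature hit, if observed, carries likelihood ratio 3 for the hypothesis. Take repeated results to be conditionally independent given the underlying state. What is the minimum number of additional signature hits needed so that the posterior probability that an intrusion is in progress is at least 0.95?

4

Prior odds = 0.043/0.957 = 43/957.
Combined Bayes factor of the evidence already in hand = 2.1 × 3 = 6.3.
Odds after that evidence = (43/957) × 6.3 = 903/3190.
Target odds = 0.95/0.05 = 19.
Need 3ⁿ ≥ 19 ÷ (903/3190) = 60610/903.
3³ = 27 falls short of 60610/903 but 3⁴ = 81 reaches it, so n = 4.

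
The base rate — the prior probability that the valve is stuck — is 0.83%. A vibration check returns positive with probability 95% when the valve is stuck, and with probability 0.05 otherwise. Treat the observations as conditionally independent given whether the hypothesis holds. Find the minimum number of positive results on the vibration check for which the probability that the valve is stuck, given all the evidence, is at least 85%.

Prior odds = 0.0083/0.9917 = 83/9917.
Likelihood ratio of a positive result = 0.95/0.05 = 19.
Target odds: 0.85 ÷ 0.15 = 17/3.
Require 19ⁿ ≥ 17/3 ÷ (83/9917) = 168589/249.
19² = 361 falls short of 168589/249 but 19³ = 6859 reaches it, so n = 3.

3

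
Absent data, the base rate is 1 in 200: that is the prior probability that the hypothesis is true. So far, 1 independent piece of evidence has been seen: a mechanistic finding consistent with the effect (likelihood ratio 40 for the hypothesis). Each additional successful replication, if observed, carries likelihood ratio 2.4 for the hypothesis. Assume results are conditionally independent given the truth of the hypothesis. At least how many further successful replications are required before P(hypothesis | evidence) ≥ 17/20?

Prior odds = 0.005/0.995 = 1/199.
Bayes factor of the evidence already in hand = 40.
Odds after that evidence = (1/199) × 40 = 40/199.
Target odds = 0.85/0.15 = 17/3.
Need 2.4ⁿ ≥ 17/3 ÷ (40/199) = 3383/120.
2.4³ = 13.824 falls short of 3383/120 but 2.4⁴ = 33.1776 reaches it, so n = 4.

4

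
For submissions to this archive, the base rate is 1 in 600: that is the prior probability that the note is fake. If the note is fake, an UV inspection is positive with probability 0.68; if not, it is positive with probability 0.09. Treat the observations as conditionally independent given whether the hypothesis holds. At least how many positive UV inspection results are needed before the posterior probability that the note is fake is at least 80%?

Prior odds = (1/600)/(599/600) = 1/599.
Likelihood ratio of a positive = 0.68/0.09 = 68/9.
Target posterior odds = 0.8/0.2 = 4.
Require (68/9)ⁿ ≥ 4 ÷ (1/599) = 2396.
(68/9)³ = 314432/729 falls short of 2396 but (68/9)⁴ = 21381376/6561 reaches it, so n = 4.

4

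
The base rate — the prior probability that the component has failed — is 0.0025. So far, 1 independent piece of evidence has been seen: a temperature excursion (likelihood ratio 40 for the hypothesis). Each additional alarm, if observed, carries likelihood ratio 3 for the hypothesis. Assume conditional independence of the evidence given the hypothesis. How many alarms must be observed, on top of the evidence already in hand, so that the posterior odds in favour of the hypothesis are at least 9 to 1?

5

Prior odds = 0.0025/0.9975 = 1/399.
Bayes factor of the evidence already in hand = 40.
Odds after that evidence = (1/399) × 40 = 40/399.
Target odds = 9.
Need 3ⁿ ≥ 9 ÷ (40/399) = 89.775.
3⁴ = 81 falls short of 89.775 but 3⁵ = 243 reaches it, so n = 5.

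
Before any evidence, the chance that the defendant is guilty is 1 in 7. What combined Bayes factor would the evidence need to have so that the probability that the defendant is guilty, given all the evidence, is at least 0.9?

Prior odds = (1/7)/(6/7) = 1/6.
Target odds = 0.9/0.1 = 9.
Required Bayes factor = 9 ÷ (1/6) = 54.

54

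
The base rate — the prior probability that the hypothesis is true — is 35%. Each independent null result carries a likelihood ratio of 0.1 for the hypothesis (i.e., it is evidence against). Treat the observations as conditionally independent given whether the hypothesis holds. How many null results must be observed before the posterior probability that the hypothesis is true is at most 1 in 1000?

Prior odds: 0.35 ÷ 0.65 = 7/13.
Likelihood ratio per null result = 0.1.
Target posterior odds = 0.001/0.999 = 1/999.
Require 0.1ⁿ ≤ 1/999 ÷ (7/13) = 13/6993.
0.1² = 0.01 is still above 13/6993 but 0.1³ = 0.001 is at or below it, so n = 3.

3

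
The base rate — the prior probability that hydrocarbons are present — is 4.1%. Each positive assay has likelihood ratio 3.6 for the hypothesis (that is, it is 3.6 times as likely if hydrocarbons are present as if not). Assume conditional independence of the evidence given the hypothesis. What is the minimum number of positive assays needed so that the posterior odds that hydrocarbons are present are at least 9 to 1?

Prior odds = 0.041/0.959 = 41/959.
Likelihood ratio per positive assay = 3.6.
Target odds = 9.
Need (41/959) × 3.6ⁿ ≥ 9, i.e. 3.6ⁿ ≥ 8631/41.
3.6⁴ = 167.9616 falls short of 8631/41 but 3.6⁵ = 604.66176 reaches it, so n = 5.

5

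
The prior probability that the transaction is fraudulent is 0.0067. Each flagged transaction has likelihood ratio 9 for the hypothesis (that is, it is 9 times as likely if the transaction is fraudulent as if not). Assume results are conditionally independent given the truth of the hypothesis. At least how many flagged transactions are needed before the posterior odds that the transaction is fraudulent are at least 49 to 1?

Prior odds = 0.0067/0.9933 = 67/9933.
Likelihood ratio per flagged transaction = 9.
Target odds = 49.
Require 9ⁿ ≥ 49 ÷ (67/9933) = 486717/67.
9⁴ = 6561 falls short of 486717/67 but 9⁵ = 59049 reaches it, so n = 5.

5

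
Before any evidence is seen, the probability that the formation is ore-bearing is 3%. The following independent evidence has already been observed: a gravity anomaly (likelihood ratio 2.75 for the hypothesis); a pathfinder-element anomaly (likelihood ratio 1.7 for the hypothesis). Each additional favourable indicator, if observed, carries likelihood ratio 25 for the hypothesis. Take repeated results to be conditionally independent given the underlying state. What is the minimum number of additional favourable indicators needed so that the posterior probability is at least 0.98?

Prior odds = 0.03/0.97 = 3/97.
Combined Bayes factor of the evidence already in hand = 2.75 × 1.7 = 4.675.
Odds after that evidence = (3/97) × 4.675 = 561/3880.
Target odds = 0.98/0.02 = 49.
Need 25ⁿ ≥ 49 ÷ (561/3880) = 190120/561.
25¹ = 25 falls short of 190120/561 but 25² = 625 reaches it, so n = 2.

2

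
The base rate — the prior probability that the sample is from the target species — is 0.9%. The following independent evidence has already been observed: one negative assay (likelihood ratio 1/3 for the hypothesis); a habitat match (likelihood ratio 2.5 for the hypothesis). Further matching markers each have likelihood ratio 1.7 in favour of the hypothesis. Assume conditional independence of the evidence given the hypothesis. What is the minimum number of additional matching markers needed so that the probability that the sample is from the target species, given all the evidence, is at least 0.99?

18

Prior odds = 0.009/0.991 = 9/991.
Combined Bayes factor of the evidence already in hand = (1/3) × 2.5 = 5/6.
Odds after that evidence = (9/991) × 5/6 = 15/1982.
Target odds = 0.99/0.01 = 99.
Need 1.7ⁿ ≥ 99 ÷ (15/1982) = 13081.2.
1.7¹⁷ ≈8272.4 falls short of 13081.2 but 1.7¹⁸ ≈14063.1 reaches it, so n = 18.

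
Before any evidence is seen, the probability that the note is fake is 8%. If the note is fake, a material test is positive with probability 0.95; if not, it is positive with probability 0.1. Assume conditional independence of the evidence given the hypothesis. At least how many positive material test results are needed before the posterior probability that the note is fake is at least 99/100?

4

Prior odds: 0.08 ÷ 0.92 = 2/23.
Likelihood ratio of a positive = 0.95/0.1 = 9.5.
Target posterior odds = 0.99/0.01 = 99.
Require 9.5ⁿ ≥ 99 ÷ (2/23) = 1138.5.
9.5³ = 857.375 falls short of 1138.5 but 9.5⁴ = 8145.0625 reaches it, so n = 4.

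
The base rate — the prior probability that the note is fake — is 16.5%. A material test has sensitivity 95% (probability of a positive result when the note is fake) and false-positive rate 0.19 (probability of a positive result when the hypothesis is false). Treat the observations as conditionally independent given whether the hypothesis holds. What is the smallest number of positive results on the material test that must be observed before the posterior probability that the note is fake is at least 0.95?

3

Prior odds: 0.165 ÷ 0.835 = 33/167.
Likelihood ratio of a positive result = 0.95/0.19 = 5.
Target odds: 0.95 ÷ 0.05 = 19.
Require 5ⁿ ≥ 19 ÷ (33/167) = 3173/33.
5² = 25 falls short of 3173/33 but 5³ = 125 reaches it, so n = 3.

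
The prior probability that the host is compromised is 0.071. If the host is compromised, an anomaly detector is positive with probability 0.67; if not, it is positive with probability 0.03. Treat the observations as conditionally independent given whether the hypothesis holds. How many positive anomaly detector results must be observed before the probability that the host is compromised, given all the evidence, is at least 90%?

2

Prior odds: 0.071 ÷ 0.929 = 71/929.
Likelihood ratio of a positive = 0.67/0.03 = 67/3.
Target posterior odds = 0.9/0.1 = 9.
Require (67/3)ⁿ ≥ 9 ÷ (71/929) = 8361/71.
(67/3)¹ = 67/3 falls short of 8361/71 but (67/3)² = 4489/9 reaches it, so n = 2.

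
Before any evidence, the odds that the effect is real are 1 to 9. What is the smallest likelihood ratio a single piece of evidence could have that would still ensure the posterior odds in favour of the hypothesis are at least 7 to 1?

Prior odds = 1/9.
Target odds = 7.
Required Bayes factor = 7 ÷ (1/9) = 63.

63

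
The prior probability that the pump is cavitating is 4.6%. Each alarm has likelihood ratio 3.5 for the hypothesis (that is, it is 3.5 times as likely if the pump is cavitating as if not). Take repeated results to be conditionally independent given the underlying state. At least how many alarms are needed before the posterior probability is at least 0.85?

4

Prior odds: 0.046 ÷ 0.954 = 23/477.
Likelihood ratio per alarm = 3.5.
Target odds: 0.85 ÷ 0.15 = 17/3.
Require 3.5ⁿ ≥ 17/3 ÷ (23/477) = 2703/23.
3.5³ = 42.875 falls short of 2703/23 but 3.5⁴ = 150.0625 reaches it, so n = 4.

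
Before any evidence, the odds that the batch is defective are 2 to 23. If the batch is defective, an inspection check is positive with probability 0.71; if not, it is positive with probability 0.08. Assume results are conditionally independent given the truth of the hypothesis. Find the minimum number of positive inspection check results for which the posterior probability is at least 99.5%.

Prior odds = 2/23.
Likelihood ratio of a positive = 0.71/0.08 = 8.875.
Target posterior odds = 0.995/0.005 = 199.
Require 8.875ⁿ ≥ 199 ÷ (2/23) = 2288.5.
8.875³ = 357911/512 falls short of 2288.5 but 8.875⁴ = 25411681/4096 reaches it, so n = 4.

4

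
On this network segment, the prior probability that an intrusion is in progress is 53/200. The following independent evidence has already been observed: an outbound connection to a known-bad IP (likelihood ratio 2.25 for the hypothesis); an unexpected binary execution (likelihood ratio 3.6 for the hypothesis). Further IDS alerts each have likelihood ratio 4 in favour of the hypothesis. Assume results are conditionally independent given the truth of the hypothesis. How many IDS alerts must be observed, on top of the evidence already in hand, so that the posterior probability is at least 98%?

3

Prior odds = 0.265/0.735 = 53/147.
Combined Bayes factor of the evidence already in hand = 2.25 × 3.6 = 8.1.
Odds after that evidence = (53/147) × 8.1 = 1431/490.
Target odds = 0.98/0.02 = 49.
Need 4ⁿ ≥ 49 ÷ (1431/490) = 24010/1431.
4² = 16 falls short of 24010/1431 but 4³ = 64 reaches it, so n = 3.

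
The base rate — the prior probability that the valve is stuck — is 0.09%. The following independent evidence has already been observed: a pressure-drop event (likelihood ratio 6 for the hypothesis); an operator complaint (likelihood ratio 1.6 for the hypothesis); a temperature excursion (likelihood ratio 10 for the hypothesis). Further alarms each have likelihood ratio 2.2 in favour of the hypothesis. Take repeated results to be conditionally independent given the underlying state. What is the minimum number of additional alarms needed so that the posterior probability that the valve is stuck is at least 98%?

9

Prior odds = 0.0009/0.9991 = 9/9991.
Combined Bayes factor of the evidence already in hand = 6 × 1.6 × 10 = 96.
Odds after that evidence = (9/9991) × 96 = 864/9991.
Target odds = 0.98/0.02 = 49.
Need 2.2ⁿ ≥ 49 ÷ (864/9991) = 489559/864.
2.2⁸ = 214358881/390625 falls short of 489559/864 but 2.2⁹ ≈1207.27 reaches it, so n = 9.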